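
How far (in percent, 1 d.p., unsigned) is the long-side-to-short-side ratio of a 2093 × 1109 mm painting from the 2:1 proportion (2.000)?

5.6%

Ratio = 2093 / 1109 ≈ 1.8873.
Ideal 2:1 = 2.0000. |1.8873 − 2.0000| / 2.0000 ≈ 5.64% → 5.6%.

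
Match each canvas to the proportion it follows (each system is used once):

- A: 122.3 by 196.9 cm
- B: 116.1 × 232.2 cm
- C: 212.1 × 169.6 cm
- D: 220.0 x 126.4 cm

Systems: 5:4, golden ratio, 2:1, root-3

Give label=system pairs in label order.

A=golden ratio, B=2:1, C=5:4, D=root-3

A = 196.9/122.3 ≈ 1.610 → golden ratio (1.618)
B = 232.2/116.1 ≈ 2.000 → 2:1 (2.000)
C = 212.1/169.6 ≈ 1.251 → 5:4 (1.250)
D = 220.0/126.4 ≈ 1.741 → root-3 (1.732)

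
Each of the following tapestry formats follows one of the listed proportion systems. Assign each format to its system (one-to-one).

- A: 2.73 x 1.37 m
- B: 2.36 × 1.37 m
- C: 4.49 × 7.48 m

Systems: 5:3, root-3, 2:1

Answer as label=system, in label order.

Ratios: A ≈ 1.993; B ≈ 1.723; C ≈ 1.666.
Targets: 5:3 ≈ 1.667; root-3 ≈ 1.732; 2:1 ≈ 2.000.

A=2:1, B=root-3, C=5:3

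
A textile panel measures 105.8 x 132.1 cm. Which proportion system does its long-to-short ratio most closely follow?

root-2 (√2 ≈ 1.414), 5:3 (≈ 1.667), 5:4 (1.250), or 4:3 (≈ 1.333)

132.1/105.8 ≈ 1.249. Nearest candidates are 5:4 (1.250, off by 0.001) and 4:3 (1.333, off by 0.084).

5:4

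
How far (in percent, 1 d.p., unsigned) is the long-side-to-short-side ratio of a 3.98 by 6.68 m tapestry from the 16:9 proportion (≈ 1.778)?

Ratio = 6.68 / 3.98 ≈ 1.6784.
Ideal 16:9 ≈ 1.7778. |1.6784 − 1.7778| / 1.7778 ≈ 5.59% → 5.6%.

5.6%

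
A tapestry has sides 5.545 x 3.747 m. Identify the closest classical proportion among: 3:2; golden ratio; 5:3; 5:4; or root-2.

Ratio = 5.545 / 3.747 ≈ 1.480.
Distances: 3:2 1.500 (Δ 0.020); golden ratio 1.618 (Δ 0.138); 5:3 1.667 (Δ 0.187); 5:4 1.250 (Δ 0.230); root-2 1.414 (Δ 0.066).

3:2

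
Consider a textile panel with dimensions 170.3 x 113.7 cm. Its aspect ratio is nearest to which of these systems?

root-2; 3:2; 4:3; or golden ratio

170.3/113.7 ≈ 1.498. Nearest candidates are 3:2 (1.500, off by 0.002) and root-2 (1.414, off by 0.084).

3:2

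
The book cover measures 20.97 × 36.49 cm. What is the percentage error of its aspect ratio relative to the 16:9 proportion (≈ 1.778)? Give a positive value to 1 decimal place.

2.1%

Ratio = 36.49 / 20.97 ≈ 1.7401.
Ideal 16:9 ≈ 1.7778. |1.7401 − 1.7778| / 1.7778 ≈ 2.12% → 2.1%.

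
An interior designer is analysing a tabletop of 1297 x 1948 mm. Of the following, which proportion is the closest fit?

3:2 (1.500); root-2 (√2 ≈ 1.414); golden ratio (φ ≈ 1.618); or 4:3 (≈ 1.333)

Ratio = 1948 / 1297 ≈ 1.502.
Distances: 3:2 1.500 (Δ 0.002); root-2 1.414 (Δ 0.088); golden ratio 1.618 (Δ 0.116); 4:3 1.333 (Δ 0.169).

3:2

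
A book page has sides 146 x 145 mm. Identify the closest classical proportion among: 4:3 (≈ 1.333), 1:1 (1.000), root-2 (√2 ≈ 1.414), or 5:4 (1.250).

Ratio = 146 / 145 ≈ 1.007.
Distances: 4:3 1.333 (Δ 0.326); 1:1 1.000 (Δ 0.007); root-2 1.414 (Δ 0.407); 5:4 1.250 (Δ 0.243).

1:1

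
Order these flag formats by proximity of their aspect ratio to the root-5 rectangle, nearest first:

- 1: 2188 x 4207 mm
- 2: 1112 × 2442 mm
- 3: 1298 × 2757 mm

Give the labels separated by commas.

Ratios: 1 = 4207 / 2188 ≈ 1.923; 2 = 2442 / 1112 ≈ 2.196; 3 = 2757 / 1298 ≈ 2.124.
|Δ from 2.236|: 1 0.313; 2 0.040; 3 0.112.

2, 3, 1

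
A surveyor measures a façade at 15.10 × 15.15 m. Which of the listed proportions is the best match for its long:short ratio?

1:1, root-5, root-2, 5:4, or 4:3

1:1

Ratio = 15.15 / 15.10 ≈ 1.003.
Distances: 1:1 1.000 (Δ 0.003); root-5 2.236 (Δ 1.233); root-2 1.414 (Δ 0.411); 5:4 1.250 (Δ 0.247); 4:3 1.333 (Δ 0.330).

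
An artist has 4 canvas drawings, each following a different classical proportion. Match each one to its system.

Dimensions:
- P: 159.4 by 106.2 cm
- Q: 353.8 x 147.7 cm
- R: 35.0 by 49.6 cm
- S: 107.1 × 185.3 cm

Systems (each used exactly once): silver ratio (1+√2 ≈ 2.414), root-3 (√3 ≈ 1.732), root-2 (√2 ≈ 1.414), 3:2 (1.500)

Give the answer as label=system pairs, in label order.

P=3:2, Q=silver ratio, R=root-2, S=root-3

P = 159.4/106.2 ≈ 1.501 → 3:2 (1.500)
Q = 353.8/147.7 ≈ 2.395 → silver ratio (2.414)
R = 49.6/35.0 ≈ 1.417 → root-2 (1.414)
S = 185.3/107.1 ≈ 1.730 → root-3 (1.732)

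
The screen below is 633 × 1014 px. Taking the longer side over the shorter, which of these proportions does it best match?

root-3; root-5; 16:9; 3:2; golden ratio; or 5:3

golden ratio

Ratio = 1014 / 633 ≈ 1.602.
Distances: root-3 1.732 (Δ 0.130); root-5 2.236 (Δ 0.634); 16:9 1.778 (Δ 0.176); 3:2 1.500 (Δ 0.102); golden ratio 1.618 (Δ 0.016); 5:3 1.667 (Δ 0.065).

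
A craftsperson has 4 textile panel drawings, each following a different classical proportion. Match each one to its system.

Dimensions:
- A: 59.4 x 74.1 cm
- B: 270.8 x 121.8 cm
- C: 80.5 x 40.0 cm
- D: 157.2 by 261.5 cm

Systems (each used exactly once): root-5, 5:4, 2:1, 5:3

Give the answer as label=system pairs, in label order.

A=5:4, B=root-5, C=2:1, D=5:3

Ratios: A ≈ 1.247; B ≈ 2.223; C ≈ 2.013; D ≈ 1.663.
Targets: root-5 ≈ 2.236; 5:4 ≈ 1.250; 2:1 ≈ 2.000; 5:3 ≈ 1.667.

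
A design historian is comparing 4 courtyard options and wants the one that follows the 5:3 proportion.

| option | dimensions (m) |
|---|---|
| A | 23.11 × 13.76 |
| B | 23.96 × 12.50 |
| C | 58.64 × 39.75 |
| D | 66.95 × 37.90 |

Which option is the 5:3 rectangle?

A

Ratios (long/short): A ≈ 1.680; B ≈ 1.917; C ≈ 1.475; D ≈ 1.766.
5:3 ≈ 1.667; option A is nearest (Δ 0.013).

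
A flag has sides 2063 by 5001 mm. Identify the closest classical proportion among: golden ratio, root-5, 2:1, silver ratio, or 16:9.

5001/2063 ≈ 2.424. Nearest candidates are silver ratio (2.414, off by 0.010) and root-5 (2.236, off by 0.188).

silver ratio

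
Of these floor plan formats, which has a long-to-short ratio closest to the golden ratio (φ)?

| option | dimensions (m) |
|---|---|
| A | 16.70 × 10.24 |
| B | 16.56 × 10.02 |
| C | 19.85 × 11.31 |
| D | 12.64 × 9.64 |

A

Target golden ratio ≈ 1.618.
A: 1.631 (Δ0.013)  B: 1.653 (Δ0.035)  C: 1.755 (Δ0.137)  D: 1.311 (Δ0.307)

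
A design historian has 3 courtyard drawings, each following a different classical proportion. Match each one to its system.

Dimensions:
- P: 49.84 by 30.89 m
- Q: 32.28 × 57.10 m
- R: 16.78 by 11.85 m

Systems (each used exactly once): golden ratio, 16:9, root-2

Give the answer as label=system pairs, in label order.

P=golden ratio, Q=16:9, R=root-2

P = 49.84/30.89 ≈ 1.613 → golden ratio (1.618)
Q = 57.10/32.28 ≈ 1.769 → 16:9 (1.778)
R = 16.78/11.85 ≈ 1.416 → root-2 (1.414)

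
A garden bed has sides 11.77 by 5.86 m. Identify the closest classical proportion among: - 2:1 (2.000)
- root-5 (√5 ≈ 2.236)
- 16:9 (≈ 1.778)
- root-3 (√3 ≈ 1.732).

11.77/5.86 ≈ 2.009. Nearest candidates are 2:1 (2.000, off by 0.009) and root-5 (2.236, off by 0.227).

2:1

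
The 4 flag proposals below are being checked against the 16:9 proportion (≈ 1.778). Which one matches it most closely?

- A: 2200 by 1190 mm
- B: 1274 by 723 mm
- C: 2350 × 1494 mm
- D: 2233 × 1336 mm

Target 16:9 ≈ 1.778.
A: 1.849 (Δ0.071)  B: 1.762 (Δ0.016)  C: 1.573 (Δ0.205)  D: 1.671 (Δ0.107)

B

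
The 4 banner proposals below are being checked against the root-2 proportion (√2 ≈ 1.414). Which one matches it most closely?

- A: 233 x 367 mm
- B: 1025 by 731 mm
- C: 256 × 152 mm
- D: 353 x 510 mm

B

Ratios (long/short): A ≈ 1.575; B ≈ 1.402; C ≈ 1.684; D ≈ 1.445.
root-2 ≈ 1.414; option B is nearest (Δ 0.012).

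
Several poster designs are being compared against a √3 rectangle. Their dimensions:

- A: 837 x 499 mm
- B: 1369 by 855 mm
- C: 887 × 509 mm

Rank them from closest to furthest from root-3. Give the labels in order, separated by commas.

Ratios: A = 837 / 499 ≈ 1.677; B = 1369 / 855 ≈ 1.601; C = 887 / 509 ≈ 1.743.
|Δ from 1.732|: A 0.055; B 0.131; C 0.011.

C, A, B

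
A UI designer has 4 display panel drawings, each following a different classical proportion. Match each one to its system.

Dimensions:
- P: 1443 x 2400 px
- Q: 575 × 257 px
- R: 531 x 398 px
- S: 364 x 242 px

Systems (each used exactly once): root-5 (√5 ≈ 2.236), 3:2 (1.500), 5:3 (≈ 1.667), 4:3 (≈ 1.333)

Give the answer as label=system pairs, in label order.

P=5:3, Q=root-5, R=4:3, S=3:2

P = 2400/1443 ≈ 1.663 → 5:3 (1.667)
Q = 575/257 ≈ 2.237 → root-5 (2.236)
R = 531/398 ≈ 1.334 → 4:3 (1.333)
S = 364/242 ≈ 1.504 → 3:2 (1.500)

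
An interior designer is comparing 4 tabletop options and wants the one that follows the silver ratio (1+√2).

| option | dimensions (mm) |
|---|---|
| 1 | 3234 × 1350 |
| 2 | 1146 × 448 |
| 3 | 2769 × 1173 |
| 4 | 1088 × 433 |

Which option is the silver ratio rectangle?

Ratios (long/short): 1 ≈ 2.396; 2 ≈ 2.558; 3 ≈ 2.361; 4 ≈ 2.513.
silver ratio ≈ 2.414; option 1 is nearest (Δ 0.018).

1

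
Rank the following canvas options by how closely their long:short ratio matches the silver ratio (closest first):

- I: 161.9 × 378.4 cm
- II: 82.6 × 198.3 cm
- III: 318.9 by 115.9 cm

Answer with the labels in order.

II, I, III

Ratios: I = 378.4 / 161.9 ≈ 2.337; II = 198.3 / 82.6 ≈ 2.401; III = 318.9 / 115.9 ≈ 2.752.
|Δ from 2.414|: I 0.077; II 0.013; III 0.338.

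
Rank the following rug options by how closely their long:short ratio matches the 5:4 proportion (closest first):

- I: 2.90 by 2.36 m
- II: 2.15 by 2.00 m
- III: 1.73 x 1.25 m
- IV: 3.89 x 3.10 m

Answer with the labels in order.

IV, I, III, II

I: 2.90/2.36 ≈ 1.229 → |1.229 − 1.250| = 0.021
II: 2.15/2.00 ≈ 1.075 → |1.075 − 1.250| = 0.175
III: 1.73/1.25 ≈ 1.384 → |1.384 − 1.250| = 0.134
IV: 3.89/3.10 ≈ 1.255 → |1.255 − 1.250| = 0.005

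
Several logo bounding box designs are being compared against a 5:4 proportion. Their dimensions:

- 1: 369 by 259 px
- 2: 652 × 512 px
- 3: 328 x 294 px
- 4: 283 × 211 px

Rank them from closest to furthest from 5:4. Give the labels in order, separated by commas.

Ratios: 1 = 369 / 259 ≈ 1.425; 2 = 652 / 512 ≈ 1.273; 3 = 328 / 294 ≈ 1.116; 4 = 283 / 211 ≈ 1.341.
|Δ from 1.250|: 1 0.175; 2 0.023; 3 0.134; 4 0.091.

2, 4, 3, 1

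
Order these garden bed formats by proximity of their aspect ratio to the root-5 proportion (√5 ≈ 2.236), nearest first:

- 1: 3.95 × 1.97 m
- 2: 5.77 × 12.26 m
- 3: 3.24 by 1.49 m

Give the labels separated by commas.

Ratios: 1 = 3.95 / 1.97 ≈ 2.005; 2 = 12.26 / 5.77 ≈ 2.125; 3 = 3.24 / 1.49 ≈ 2.174.
|Δ from 2.236|: 1 0.231; 2 0.111; 3 0.062.

3, 2, 1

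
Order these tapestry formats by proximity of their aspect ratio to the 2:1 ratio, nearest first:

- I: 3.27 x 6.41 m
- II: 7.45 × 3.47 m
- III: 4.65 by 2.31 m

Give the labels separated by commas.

Ratios: I = 6.41 / 3.27 ≈ 1.960; II = 7.45 / 3.47 ≈ 2.147; III = 4.65 / 2.31 ≈ 2.013.
|Δ from 2.000|: I 0.040; II 0.147; III 0.013.

III, I, II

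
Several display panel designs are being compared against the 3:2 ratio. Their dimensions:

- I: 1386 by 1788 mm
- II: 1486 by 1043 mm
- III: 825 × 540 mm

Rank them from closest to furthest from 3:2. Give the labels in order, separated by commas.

III, II, I

I: 1788/1386 ≈ 1.290 → |1.290 − 1.500| = 0.210
II: 1486/1043 ≈ 1.425 → |1.425 − 1.500| = 0.075
III: 825/540 ≈ 1.528 → |1.528 − 1.500| = 0.028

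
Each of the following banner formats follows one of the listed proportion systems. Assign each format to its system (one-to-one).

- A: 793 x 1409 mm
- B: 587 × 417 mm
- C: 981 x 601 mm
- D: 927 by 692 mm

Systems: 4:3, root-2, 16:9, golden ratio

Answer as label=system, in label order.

A=16:9, B=root-2, C=golden ratio, D=4:3

Ratios: A ≈ 1.777; B ≈ 1.408; C ≈ 1.632; D ≈ 1.340.
Targets: 4:3 ≈ 1.333; root-2 ≈ 1.414; 16:9 ≈ 1.778; golden ratio ≈ 1.618.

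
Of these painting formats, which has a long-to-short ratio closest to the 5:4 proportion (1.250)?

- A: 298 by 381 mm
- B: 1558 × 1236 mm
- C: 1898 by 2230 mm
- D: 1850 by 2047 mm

B

Target 5:4 ≈ 1.250.
A: 1.279 (Δ0.029)  B: 1.261 (Δ0.011)  C: 1.175 (Δ0.075)  D: 1.106 (Δ0.144)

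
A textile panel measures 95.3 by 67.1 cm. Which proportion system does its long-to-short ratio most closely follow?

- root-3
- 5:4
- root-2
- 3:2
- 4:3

Ratio = 95.3 / 67.1 ≈ 1.420.
Distances: root-3 1.732 (Δ 0.312); 5:4 1.250 (Δ 0.170); root-2 1.414 (Δ 0.006); 3:2 1.500 (Δ 0.080); 4:3 1.333 (Δ 0.087).

root-2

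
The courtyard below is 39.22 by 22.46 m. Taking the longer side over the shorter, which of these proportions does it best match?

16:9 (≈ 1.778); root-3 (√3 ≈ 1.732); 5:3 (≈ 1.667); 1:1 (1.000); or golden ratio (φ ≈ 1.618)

root-3

39.22/22.46 ≈ 1.746. Nearest candidates are root-3 (1.732, off by 0.014) and 16:9 (1.778, off by 0.032).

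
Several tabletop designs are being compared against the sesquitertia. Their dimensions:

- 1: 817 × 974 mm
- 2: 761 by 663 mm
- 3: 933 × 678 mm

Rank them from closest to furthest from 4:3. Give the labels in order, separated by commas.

3, 1, 2

Ratios: 1 = 974 / 817 ≈ 1.192; 2 = 761 / 663 ≈ 1.148; 3 = 933 / 678 ≈ 1.376.
|Δ from 1.333|: 1 0.141; 2 0.185; 3 0.043.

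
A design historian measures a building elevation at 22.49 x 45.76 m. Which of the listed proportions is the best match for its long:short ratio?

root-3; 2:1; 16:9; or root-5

2:1

45.76/22.49 ≈ 2.035. Nearest candidates are 2:1 (2.000, off by 0.035) and root-5 (2.236, off by 0.201).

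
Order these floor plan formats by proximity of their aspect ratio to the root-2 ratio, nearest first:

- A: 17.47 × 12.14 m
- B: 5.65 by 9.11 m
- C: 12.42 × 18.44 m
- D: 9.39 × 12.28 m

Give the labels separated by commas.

A, C, D, B

Ratios: A = 17.47 / 12.14 ≈ 1.439; B = 9.11 / 5.65 ≈ 1.612; C = 18.44 / 12.42 ≈ 1.485; D = 12.28 / 9.39 ≈ 1.308.
|Δ from 1.414|: A 0.025; B 0.198; C 0.071; D 0.106.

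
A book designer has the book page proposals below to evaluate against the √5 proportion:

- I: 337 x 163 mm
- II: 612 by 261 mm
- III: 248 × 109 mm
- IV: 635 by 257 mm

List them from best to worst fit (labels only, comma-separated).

III, II, I, IV

I: 337/163 ≈ 2.067 → |2.067 − 2.236| = 0.169
II: 612/261 ≈ 2.345 → |2.345 − 2.236| = 0.109
III: 248/109 ≈ 2.275 → |2.275 − 2.236| = 0.039
IV: 635/257 ≈ 2.471 → |2.471 − 2.236| = 0.235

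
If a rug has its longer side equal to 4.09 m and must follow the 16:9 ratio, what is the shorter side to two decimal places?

2.30 m

16:9 ≈ 1.77778.
Shorter side = 4.09 ÷ 1.77778 ≈ 2.3006 → 2.30 m.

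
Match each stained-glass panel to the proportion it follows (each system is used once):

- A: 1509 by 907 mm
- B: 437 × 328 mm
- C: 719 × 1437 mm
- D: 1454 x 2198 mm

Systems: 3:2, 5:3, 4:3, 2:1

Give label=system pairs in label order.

A=5:3, B=4:3, C=2:1, D=3:2

A = 1509/907 ≈ 1.664 → 5:3 (1.667)
B = 437/328 ≈ 1.332 → 4:3 (1.333)
C = 1437/719 ≈ 1.999 → 2:1 (2.000)
D = 2198/1454 ≈ 1.512 → 3:2 (1.500)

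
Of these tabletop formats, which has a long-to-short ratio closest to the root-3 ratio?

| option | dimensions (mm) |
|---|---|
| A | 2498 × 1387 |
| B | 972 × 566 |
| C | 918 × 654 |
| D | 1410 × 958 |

Ratios (long/short): A ≈ 1.801; B ≈ 1.717; C ≈ 1.404; D ≈ 1.472.
root-3 ≈ 1.732; option B is nearest (Δ 0.015).

B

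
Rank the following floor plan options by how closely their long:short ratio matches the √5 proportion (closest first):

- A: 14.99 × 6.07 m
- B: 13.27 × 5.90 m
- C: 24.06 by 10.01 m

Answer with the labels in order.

B, C, A

Ratios: A = 14.99 / 6.07 ≈ 2.470; B = 13.27 / 5.90 ≈ 2.249; C = 24.06 / 10.01 ≈ 2.404.
|Δ from 2.236|: A 0.234; B 0.013; C 0.168.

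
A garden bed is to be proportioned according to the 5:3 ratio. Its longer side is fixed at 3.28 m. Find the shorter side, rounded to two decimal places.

1.97 m

5:3 ≈ 1.66667.
Shorter side = 3.28 ÷ 1.66667 ≈ 1.9680 → 1.97 m.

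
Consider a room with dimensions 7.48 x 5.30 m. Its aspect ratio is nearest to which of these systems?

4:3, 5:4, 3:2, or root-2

Ratio = 7.48 / 5.30 ≈ 1.411.
Distances: 4:3 1.333 (Δ 0.078); 5:4 1.250 (Δ 0.161); 3:2 1.500 (Δ 0.089); root-2 1.414 (Δ 0.003).

root-2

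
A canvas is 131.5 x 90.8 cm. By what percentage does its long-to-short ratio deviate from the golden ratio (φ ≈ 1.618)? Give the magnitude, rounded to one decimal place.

10.5%

Ratio = 131.5 / 90.8 ≈ 1.4482.
Ideal golden ratio ≈ 1.6180. |1.4482 − 1.6180| / 1.6180 ≈ 10.49% → 10.5%.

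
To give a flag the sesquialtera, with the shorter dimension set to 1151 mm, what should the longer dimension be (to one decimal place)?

1726.5 mm

3:2 = 1.50000.
Longer side = 1151 × 1.50000 ≈ 1726.500 → 1726.5 mm.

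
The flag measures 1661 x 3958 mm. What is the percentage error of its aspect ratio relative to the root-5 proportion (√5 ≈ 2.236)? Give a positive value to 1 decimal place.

Ratio = 3958 / 1661 ≈ 2.3829.
Ideal root-5 ≈ 2.2361. |2.3829 − 2.2361| / 2.2361 ≈ 6.57% → 6.6%.

6.6%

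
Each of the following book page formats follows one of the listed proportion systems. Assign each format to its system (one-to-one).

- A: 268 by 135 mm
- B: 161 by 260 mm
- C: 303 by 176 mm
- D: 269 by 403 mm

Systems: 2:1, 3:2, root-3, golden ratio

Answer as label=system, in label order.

Ratios: A ≈ 1.985; B ≈ 1.615; C ≈ 1.722; D ≈ 1.498.
Targets: 2:1 ≈ 2.000; 3:2 ≈ 1.500; root-3 ≈ 1.732; golden ratio ≈ 1.618.

A=2:1, B=golden ratio, C=root-3, D=3:2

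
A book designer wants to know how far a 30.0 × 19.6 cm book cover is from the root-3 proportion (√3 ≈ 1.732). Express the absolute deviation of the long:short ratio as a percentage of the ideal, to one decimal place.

Ratio = 30.0 / 19.6 ≈ 1.5306.
Ideal root-3 ≈ 1.7321. |1.5306 − 1.7321| / 1.7321 ≈ 11.63% → 11.6%.

11.6%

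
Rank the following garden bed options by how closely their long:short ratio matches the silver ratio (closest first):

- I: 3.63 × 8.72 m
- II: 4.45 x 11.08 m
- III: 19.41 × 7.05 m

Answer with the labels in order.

I: 8.72/3.63 ≈ 2.402 → |2.402 − 2.414| = 0.012
II: 11.08/4.45 ≈ 2.490 → |2.490 − 2.414| = 0.076
III: 19.41/7.05 ≈ 2.753 → |2.753 − 2.414| = 0.339

I, II, III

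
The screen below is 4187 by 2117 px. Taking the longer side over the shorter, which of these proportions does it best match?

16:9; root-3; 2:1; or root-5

4187/2117 ≈ 1.978. Nearest candidates are 2:1 (2.000, off by 0.022) and 16:9 (1.778, off by 0.200).

2:1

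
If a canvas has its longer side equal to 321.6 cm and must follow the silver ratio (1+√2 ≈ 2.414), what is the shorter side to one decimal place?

silver ratio ≈ 2.41421.
Shorter side = 321.6 ÷ 2.41421 ≈ 133.211 → 133.2 cm.

133.2 cm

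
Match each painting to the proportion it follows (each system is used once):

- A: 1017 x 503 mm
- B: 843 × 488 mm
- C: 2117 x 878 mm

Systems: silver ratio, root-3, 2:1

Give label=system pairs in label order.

A=2:1, B=root-3, C=silver ratio

Ratios: A ≈ 2.022; B ≈ 1.727; C ≈ 2.411.
Targets: silver ratio ≈ 2.414; root-3 ≈ 1.732; 2:1 ≈ 2.000.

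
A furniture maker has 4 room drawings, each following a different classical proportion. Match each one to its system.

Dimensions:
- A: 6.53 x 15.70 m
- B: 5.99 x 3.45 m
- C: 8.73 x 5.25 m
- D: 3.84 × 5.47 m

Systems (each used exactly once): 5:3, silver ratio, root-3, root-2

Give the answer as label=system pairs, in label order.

A=silver ratio, B=root-3, C=5:3, D=root-2

A = 15.70/6.53 ≈ 2.404 → silver ratio (2.414)
B = 5.99/3.45 ≈ 1.736 → root-3 (1.732)
C = 8.73/5.25 ≈ 1.663 → 5:3 (1.667)
D = 5.47/3.84 ≈ 1.424 → root-2 (1.414)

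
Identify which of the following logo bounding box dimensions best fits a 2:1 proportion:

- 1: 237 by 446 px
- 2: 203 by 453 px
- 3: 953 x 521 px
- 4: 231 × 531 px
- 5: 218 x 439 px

5

Ratios (long/short): 1 ≈ 1.882; 2 ≈ 2.232; 3 ≈ 1.829; 4 ≈ 2.299; 5 ≈ 2.014.
2:1 ≈ 2.000; option 5 is nearest (Δ 0.014).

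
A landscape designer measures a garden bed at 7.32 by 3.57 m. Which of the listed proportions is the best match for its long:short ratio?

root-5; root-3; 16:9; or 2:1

2:1

Ratio = 7.32 / 3.57 ≈ 2.050.
Distances: root-5 2.236 (Δ 0.186); root-3 1.732 (Δ 0.318); 16:9 1.778 (Δ 0.272); 2:1 2.000 (Δ 0.050).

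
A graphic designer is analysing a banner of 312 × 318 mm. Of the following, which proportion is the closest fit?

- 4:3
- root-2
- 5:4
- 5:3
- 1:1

1:1

Ratio = 318 / 312 ≈ 1.019.
Distances: 4:3 1.333 (Δ 0.314); root-2 1.414 (Δ 0.395); 5:4 1.250 (Δ 0.231); 5:3 1.667 (Δ 0.648); 1:1 1.000 (Δ 0.019).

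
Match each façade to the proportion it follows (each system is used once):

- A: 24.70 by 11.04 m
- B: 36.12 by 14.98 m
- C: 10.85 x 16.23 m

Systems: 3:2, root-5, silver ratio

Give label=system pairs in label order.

Ratios: A ≈ 2.237; B ≈ 2.411; C ≈ 1.496.
Targets: 3:2 ≈ 1.500; root-5 ≈ 2.236; silver ratio ≈ 2.414.

A=root-5, B=silver ratio, C=3:2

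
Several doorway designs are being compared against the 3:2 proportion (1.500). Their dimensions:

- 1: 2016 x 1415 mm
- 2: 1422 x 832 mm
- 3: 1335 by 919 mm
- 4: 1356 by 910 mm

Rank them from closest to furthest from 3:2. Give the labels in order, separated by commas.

1: 2016/1415 ≈ 1.425 → |1.425 − 1.500| = 0.075
2: 1422/832 ≈ 1.709 → |1.709 − 1.500| = 0.209
3: 1335/919 ≈ 1.453 → |1.453 − 1.500| = 0.047
4: 1356/910 ≈ 1.490 → |1.490 − 1.500| = 0.010

4, 3, 1, 2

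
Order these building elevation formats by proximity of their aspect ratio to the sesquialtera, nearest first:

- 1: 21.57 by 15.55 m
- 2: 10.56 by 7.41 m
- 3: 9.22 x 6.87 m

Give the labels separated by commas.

2, 1, 3

1: 21.57/15.55 ≈ 1.387 → |1.387 − 1.500| = 0.113
2: 10.56/7.41 ≈ 1.425 → |1.425 − 1.500| = 0.075
3: 9.22/6.87 ≈ 1.342 → |1.342 − 1.500| = 0.158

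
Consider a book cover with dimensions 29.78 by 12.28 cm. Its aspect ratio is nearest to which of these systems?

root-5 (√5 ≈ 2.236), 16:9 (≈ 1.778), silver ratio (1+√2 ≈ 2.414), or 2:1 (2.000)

Ratio = 29.78 / 12.28 ≈ 2.425.
Distances: root-5 2.236 (Δ 0.189); 16:9 1.778 (Δ 0.647); silver ratio 2.414 (Δ 0.011); 2:1 2.000 (Δ 0.425).

silver ratio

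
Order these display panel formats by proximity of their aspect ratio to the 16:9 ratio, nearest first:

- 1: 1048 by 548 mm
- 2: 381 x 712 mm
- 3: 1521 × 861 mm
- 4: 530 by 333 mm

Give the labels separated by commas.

Ratios: 1 = 1048 / 548 ≈ 1.912; 2 = 712 / 381 ≈ 1.869; 3 = 1521 / 861 ≈ 1.767; 4 = 530 / 333 ≈ 1.592.
|Δ from 1.778|: 1 0.134; 2 0.091; 3 0.011; 4 0.186.

3, 2, 1, 4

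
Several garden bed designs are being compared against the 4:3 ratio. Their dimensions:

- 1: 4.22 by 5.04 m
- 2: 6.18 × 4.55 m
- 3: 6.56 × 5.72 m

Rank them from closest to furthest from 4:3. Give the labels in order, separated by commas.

2, 1, 3

1: 5.04/4.22 ≈ 1.194 → |1.194 − 1.333| = 0.139
2: 6.18/4.55 ≈ 1.358 → |1.358 − 1.333| = 0.025
3: 6.56/5.72 ≈ 1.147 → |1.147 − 1.333| = 0.186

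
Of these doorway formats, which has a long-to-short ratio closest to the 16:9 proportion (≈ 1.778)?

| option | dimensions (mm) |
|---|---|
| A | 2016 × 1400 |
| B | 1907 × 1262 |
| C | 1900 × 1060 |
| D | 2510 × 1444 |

C

Ratios (long/short): A ≈ 1.440; B ≈ 1.511; C ≈ 1.792; D ≈ 1.738.
16:9 ≈ 1.778; option C is nearest (Δ 0.014).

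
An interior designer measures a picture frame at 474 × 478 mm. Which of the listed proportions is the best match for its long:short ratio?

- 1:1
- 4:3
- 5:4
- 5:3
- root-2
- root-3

1:1

Ratio = 478 / 474 ≈ 1.008.
Distances: 1:1 1.000 (Δ 0.008); 4:3 1.333 (Δ 0.325); 5:4 1.250 (Δ 0.242); 5:3 1.667 (Δ 0.659); root-2 1.414 (Δ 0.406); root-3 1.732 (Δ 0.724).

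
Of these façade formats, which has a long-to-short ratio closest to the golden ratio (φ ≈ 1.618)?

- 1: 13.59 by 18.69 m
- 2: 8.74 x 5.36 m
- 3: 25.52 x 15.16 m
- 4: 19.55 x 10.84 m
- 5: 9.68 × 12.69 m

2

Ratios (long/short): 1 ≈ 1.375; 2 ≈ 1.631; 3 ≈ 1.683; 4 ≈ 1.804; 5 ≈ 1.311.
golden ratio ≈ 1.618; option 2 is nearest (Δ 0.013).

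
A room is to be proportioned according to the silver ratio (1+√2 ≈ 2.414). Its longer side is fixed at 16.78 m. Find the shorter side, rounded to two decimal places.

silver ratio ≈ 2.41421.
Shorter side = 16.78 ÷ 2.41421 ≈ 6.9505 → 6.95 m.

6.95 m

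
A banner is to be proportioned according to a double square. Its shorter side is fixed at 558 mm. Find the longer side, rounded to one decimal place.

1116.0 mm

2:1 = 2.00000.
Longer side = 558 × 2.00000 ≈ 1116.000 → 1116.0 mm.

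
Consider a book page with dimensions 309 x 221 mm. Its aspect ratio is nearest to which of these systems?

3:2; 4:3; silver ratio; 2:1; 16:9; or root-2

Ratio = 309 / 221 ≈ 1.398.
Distances: 3:2 1.500 (Δ 0.102); 4:3 1.333 (Δ 0.065); silver ratio 2.414 (Δ 1.016); 2:1 2.000 (Δ 0.602); 16:9 1.778 (Δ 0.380); root-2 1.414 (Δ 0.016).

root-2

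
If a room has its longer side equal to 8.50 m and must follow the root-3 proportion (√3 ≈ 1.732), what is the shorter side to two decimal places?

4.91 m

root-3 ≈ 1.73205.
Shorter side = 8.50 ÷ 1.73205 ≈ 4.9075 → 4.91 m.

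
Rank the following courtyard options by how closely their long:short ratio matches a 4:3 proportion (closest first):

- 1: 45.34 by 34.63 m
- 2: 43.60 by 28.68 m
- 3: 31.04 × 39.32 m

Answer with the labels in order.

1, 3, 2

Ratios: 1 = 45.34 / 34.63 ≈ 1.309; 2 = 43.60 / 28.68 ≈ 1.520; 3 = 39.32 / 31.04 ≈ 1.267.
|Δ from 1.333|: 1 0.024; 2 0.187; 3 0.066.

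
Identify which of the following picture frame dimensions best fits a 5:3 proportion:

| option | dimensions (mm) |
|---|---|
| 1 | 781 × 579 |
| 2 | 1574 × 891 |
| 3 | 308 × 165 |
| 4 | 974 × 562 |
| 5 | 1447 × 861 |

Ratios (long/short): 1 ≈ 1.349; 2 ≈ 1.767; 3 ≈ 1.867; 4 ≈ 1.733; 5 ≈ 1.681.
5:3 ≈ 1.667; option 5 is nearest (Δ 0.014).

5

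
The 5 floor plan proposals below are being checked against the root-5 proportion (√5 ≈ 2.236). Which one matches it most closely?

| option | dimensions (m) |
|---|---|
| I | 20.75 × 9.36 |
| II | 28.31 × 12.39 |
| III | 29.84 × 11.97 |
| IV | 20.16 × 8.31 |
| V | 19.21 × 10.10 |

Target root-5 ≈ 2.236.
I: 2.217 (Δ0.019)  II: 2.285 (Δ0.049)  III: 2.493 (Δ0.257)  IV: 2.426 (Δ0.190)  V: 1.902 (Δ0.334)

I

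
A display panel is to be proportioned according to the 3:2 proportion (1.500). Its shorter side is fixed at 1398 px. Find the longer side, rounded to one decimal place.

3:2 = 1.50000.
Longer side = 1398 × 1.50000 ≈ 2097.000 → 2097.0 px.

2097.0 px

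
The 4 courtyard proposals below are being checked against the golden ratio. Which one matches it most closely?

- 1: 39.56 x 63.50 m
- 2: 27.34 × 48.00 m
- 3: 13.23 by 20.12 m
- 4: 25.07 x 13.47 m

Ratios (long/short): 1 ≈ 1.605; 2 ≈ 1.756; 3 ≈ 1.521; 4 ≈ 1.861.
golden ratio ≈ 1.618; option 1 is nearest (Δ 0.013).

1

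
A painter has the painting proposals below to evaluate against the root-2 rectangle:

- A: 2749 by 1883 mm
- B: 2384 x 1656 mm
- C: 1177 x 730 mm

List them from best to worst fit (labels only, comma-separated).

A: 2749/1883 ≈ 1.460 → |1.460 − 1.414| = 0.046
B: 2384/1656 ≈ 1.440 → |1.440 − 1.414| = 0.026
C: 1177/730 ≈ 1.612 → |1.612 − 1.414| = 0.198

B, A, C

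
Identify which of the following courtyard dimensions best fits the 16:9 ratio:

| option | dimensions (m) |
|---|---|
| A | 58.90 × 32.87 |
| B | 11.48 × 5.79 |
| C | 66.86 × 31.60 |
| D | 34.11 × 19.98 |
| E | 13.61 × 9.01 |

A

Target 16:9 ≈ 1.778.
A: 1.792 (Δ0.014)  B: 1.983 (Δ0.205)  C: 2.116 (Δ0.338)  D: 1.707 (Δ0.071)  E: 1.511 (Δ0.267)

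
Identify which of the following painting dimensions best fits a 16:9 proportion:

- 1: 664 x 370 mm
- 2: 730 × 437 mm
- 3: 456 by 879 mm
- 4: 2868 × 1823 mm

1

Ratios (long/short): 1 ≈ 1.795; 2 ≈ 1.670; 3 ≈ 1.928; 4 ≈ 1.573.
16:9 ≈ 1.778; option 1 is nearest (Δ 0.017).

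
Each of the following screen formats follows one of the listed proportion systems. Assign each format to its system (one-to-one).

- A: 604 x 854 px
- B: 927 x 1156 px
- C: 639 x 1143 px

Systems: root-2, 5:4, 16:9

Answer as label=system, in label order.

A=root-2, B=5:4, C=16:9

A = 854/604 ≈ 1.414 → root-2 (1.414)
B = 1156/927 ≈ 1.247 → 5:4 (1.250)
C = 1143/639 ≈ 1.789 → 16:9 (1.778)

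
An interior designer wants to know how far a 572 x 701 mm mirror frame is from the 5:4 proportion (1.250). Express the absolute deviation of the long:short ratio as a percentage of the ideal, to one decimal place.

2.0%

Ratio = 701 / 572 ≈ 1.2255.
Ideal 5:4 = 1.2500. |1.2255 − 1.2500| / 1.2500 ≈ 1.96% → 2.0%.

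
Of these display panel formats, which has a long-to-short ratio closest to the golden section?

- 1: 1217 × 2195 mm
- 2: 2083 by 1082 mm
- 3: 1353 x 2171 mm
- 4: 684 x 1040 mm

Target golden ratio ≈ 1.618.
1: 1.804 (Δ0.186)  2: 1.925 (Δ0.307)  3: 1.605 (Δ0.013)  4: 1.520 (Δ0.098)

3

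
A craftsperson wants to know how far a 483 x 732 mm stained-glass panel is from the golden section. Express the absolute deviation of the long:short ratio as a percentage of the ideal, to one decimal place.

Ratio = 732 / 483 ≈ 1.5155.
Ideal golden ratio ≈ 1.6180. |1.5155 − 1.6180| / 1.6180 ≈ 6.33% → 6.3%.

6.3%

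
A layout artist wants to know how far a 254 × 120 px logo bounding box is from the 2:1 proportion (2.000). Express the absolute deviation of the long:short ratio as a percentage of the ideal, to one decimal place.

5.8%

Ratio = 254 / 120 ≈ 2.1167.
Ideal 2:1 = 2.0000. |2.1167 − 2.0000| / 2.0000 ≈ 5.83% → 5.8%.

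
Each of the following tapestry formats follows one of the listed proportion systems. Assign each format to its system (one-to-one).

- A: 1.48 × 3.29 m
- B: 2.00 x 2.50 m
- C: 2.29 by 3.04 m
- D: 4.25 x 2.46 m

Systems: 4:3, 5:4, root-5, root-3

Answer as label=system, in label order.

A=root-5, B=5:4, C=4:3, D=root-3

A = 3.29/1.48 ≈ 2.223 → root-5 (2.236)
B = 2.50/2.00 ≈ 1.250 → 5:4 (1.250)
C = 3.04/2.29 ≈ 1.328 → 4:3 (1.333)
D = 4.25/2.46 ≈ 1.728 → root-3 (1.732)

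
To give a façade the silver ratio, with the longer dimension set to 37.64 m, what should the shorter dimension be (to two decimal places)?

silver ratio ≈ 2.41421.
Shorter side = 37.64 ÷ 2.41421 ≈ 15.5910 → 15.59 m.

15.59 m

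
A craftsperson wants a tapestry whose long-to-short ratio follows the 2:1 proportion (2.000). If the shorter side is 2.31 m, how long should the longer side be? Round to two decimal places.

2:1 = 2.00000.
Longer side = 2.31 × 2.00000 ≈ 4.6200 → 4.62 m.

4.62 m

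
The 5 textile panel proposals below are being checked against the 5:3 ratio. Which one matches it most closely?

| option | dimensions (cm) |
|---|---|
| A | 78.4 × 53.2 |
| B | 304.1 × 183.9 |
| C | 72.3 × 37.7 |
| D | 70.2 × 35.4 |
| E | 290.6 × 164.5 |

B

Target 5:3 ≈ 1.667.
A: 1.474 (Δ0.193)  B: 1.654 (Δ0.013)  C: 1.918 (Δ0.251)  D: 1.983 (Δ0.316)  E: 1.767 (Δ0.100)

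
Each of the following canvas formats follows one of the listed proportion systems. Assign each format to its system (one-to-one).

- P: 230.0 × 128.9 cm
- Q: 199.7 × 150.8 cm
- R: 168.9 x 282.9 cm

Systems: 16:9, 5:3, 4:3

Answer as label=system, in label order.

P = 230.0/128.9 ≈ 1.784 → 16:9 (1.778)
Q = 199.7/150.8 ≈ 1.324 → 4:3 (1.333)
R = 282.9/168.9 ≈ 1.675 → 5:3 (1.667)

P=16:9, Q=4:3, R=5:3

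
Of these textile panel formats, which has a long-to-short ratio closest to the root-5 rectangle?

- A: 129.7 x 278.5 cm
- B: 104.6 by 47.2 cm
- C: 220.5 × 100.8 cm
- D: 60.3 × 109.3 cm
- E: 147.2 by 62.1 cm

B

Target root-5 ≈ 2.236.
A: 2.147 (Δ0.089)  B: 2.216 (Δ0.020)  C: 2.188 (Δ0.048)  D: 1.813 (Δ0.423)  E: 2.370 (Δ0.134)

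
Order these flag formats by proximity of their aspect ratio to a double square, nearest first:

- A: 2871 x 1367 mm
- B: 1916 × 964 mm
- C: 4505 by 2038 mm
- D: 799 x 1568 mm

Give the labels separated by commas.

B, D, A, C

A: 2871/1367 ≈ 2.100 → |2.100 − 2.000| = 0.100
B: 1916/964 ≈ 1.988 → |1.988 − 2.000| = 0.012
C: 4505/2038 ≈ 2.211 → |2.211 − 2.000| = 0.211
D: 1568/799 ≈ 1.962 → |1.962 − 2.000| = 0.038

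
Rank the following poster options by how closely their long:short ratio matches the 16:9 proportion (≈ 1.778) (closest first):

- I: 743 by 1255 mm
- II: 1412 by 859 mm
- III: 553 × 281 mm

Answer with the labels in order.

Ratios: I = 1255 / 743 ≈ 1.689; II = 1412 / 859 ≈ 1.644; III = 553 / 281 ≈ 1.968.
|Δ from 1.778|: I 0.089; II 0.134; III 0.190.

I, II, III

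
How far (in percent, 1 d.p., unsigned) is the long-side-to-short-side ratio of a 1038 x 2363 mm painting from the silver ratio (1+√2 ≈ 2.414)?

5.7%

Ratio = 2363 / 1038 ≈ 2.2765.
Ideal silver ratio ≈ 2.4142. |2.2765 − 2.4142| / 2.4142 ≈ 5.70% → 5.7%.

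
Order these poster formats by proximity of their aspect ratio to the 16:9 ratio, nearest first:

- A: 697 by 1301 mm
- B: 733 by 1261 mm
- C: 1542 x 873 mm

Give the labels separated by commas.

Ratios: A = 1301 / 697 ≈ 1.867; B = 1261 / 733 ≈ 1.720; C = 1542 / 873 ≈ 1.766.
|Δ from 1.778|: A 0.089; B 0.058; C 0.012.

C, B, A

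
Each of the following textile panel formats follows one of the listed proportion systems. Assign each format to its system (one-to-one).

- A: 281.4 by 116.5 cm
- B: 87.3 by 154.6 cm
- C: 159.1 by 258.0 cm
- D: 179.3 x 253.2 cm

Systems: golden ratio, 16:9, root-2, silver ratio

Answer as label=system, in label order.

A=silver ratio, B=16:9, C=golden ratio, D=root-2

A = 281.4/116.5 ≈ 2.415 → silver ratio (2.414)
B = 154.6/87.3 ≈ 1.771 → 16:9 (1.778)
C = 258.0/159.1 ≈ 1.622 → golden ratio (1.618)
D = 253.2/179.3 ≈ 1.412 → root-2 (1.414)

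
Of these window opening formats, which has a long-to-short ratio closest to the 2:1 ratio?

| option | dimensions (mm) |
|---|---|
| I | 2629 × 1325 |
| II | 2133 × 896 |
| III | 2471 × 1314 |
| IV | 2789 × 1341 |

Target 2:1 ≈ 2.000.
I: 1.984 (Δ0.016)  II: 2.381 (Δ0.381)  III: 1.881 (Δ0.119)  IV: 2.080 (Δ0.080)

I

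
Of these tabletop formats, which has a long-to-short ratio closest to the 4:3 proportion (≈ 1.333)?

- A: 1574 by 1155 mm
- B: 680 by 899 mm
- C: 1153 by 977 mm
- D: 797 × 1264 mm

B

Target 4:3 ≈ 1.333.
A: 1.363 (Δ0.030)  B: 1.322 (Δ0.011)  C: 1.180 (Δ0.153)  D: 1.586 (Δ0.253)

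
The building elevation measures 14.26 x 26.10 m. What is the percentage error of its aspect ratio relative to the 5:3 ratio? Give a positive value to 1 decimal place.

Ratio = 26.10 / 14.26 ≈ 1.8303.
Ideal 5:3 ≈ 1.6667. |1.8303 − 1.6667| / 1.6667 ≈ 9.82% → 9.8%.

9.8%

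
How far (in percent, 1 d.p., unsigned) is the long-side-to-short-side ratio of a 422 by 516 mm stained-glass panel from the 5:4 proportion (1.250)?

2.2%

Ratio = 516 / 422 ≈ 1.2227.
Ideal 5:4 = 1.2500. |1.2227 − 1.2500| / 1.2500 ≈ 2.18% → 2.2%.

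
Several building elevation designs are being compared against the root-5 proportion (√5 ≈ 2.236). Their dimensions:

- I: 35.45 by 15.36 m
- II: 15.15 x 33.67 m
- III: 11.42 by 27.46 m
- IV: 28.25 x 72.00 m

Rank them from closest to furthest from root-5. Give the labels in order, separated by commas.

II, I, III, IV

Ratios: I = 35.45 / 15.36 ≈ 2.308; II = 33.67 / 15.15 ≈ 2.222; III = 27.46 / 11.42 ≈ 2.405; IV = 72.00 / 28.25 ≈ 2.549.
|Δ from 2.236|: I 0.072; II 0.014; III 0.169; IV 0.313.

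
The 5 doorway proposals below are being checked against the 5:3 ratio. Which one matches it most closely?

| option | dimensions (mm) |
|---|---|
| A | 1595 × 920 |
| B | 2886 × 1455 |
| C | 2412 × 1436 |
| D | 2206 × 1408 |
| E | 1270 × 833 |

Ratios (long/short): A ≈ 1.734; B ≈ 1.984; C ≈ 1.680; D ≈ 1.567; E ≈ 1.525.
5:3 ≈ 1.667; option C is nearest (Δ 0.013).

C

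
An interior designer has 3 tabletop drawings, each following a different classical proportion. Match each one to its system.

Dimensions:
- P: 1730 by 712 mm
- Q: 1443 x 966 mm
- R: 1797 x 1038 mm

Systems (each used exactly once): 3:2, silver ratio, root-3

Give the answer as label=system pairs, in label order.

P=silver ratio, Q=3:2, R=root-3

Ratios: P ≈ 2.430; Q ≈ 1.494; R ≈ 1.731.
Targets: 3:2 ≈ 1.500; silver ratio ≈ 2.414; root-3 ≈ 1.732.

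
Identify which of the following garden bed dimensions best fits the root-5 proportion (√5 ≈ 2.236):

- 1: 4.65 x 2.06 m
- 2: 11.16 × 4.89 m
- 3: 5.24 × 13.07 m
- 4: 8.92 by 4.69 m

Target root-5 ≈ 2.236.
1: 2.257 (Δ0.021)  2: 2.282 (Δ0.046)  3: 2.494 (Δ0.258)  4: 1.902 (Δ0.334)

1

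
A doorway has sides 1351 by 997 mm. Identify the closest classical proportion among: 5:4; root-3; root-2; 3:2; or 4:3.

4:3

Ratio = 1351 / 997 ≈ 1.355.
Distances: 5:4 1.250 (Δ 0.105); root-3 1.732 (Δ 0.377); root-2 1.414 (Δ 0.059); 3:2 1.500 (Δ 0.145); 4:3 1.333 (Δ 0.022).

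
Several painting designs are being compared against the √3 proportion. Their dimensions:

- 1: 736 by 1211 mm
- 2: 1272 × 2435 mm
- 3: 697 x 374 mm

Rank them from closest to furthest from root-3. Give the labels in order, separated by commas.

Ratios: 1 = 1211 / 736 ≈ 1.645; 2 = 2435 / 1272 ≈ 1.914; 3 = 697 / 374 ≈ 1.864.
|Δ from 1.732|: 1 0.087; 2 0.182; 3 0.132.

1, 3, 2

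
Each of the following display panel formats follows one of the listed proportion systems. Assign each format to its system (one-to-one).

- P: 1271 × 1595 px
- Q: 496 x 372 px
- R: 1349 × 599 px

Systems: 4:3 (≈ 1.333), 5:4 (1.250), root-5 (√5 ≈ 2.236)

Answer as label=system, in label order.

P=5:4, Q=4:3, R=root-5

P = 1595/1271 ≈ 1.255 → 5:4 (1.250)
Q = 496/372 ≈ 1.333 → 4:3 (1.333)
R = 1349/599 ≈ 2.252 → root-5 (2.236)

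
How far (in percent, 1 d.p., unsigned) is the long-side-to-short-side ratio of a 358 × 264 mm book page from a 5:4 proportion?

8.5%

Ratio = 358 / 264 ≈ 1.3561.
Ideal 5:4 = 1.2500. |1.3561 − 1.2500| / 1.2500 ≈ 8.49% → 8.5%.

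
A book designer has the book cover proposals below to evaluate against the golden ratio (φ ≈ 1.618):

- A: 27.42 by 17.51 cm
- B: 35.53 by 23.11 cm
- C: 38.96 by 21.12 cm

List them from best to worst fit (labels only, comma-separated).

Ratios: A = 27.42 / 17.51 ≈ 1.566; B = 35.53 / 23.11 ≈ 1.537; C = 38.96 / 21.12 ≈ 1.845.
|Δ from 1.618|: A 0.052; B 0.081; C 0.227.

A, B, C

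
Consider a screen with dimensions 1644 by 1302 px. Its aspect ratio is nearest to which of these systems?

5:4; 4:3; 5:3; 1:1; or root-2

5:4

Ratio = 1644 / 1302 ≈ 1.263.
Distances: 5:4 1.250 (Δ 0.013); 4:3 1.333 (Δ 0.070); 5:3 1.667 (Δ 0.404); 1:1 1.000 (Δ 0.263); root-2 1.414 (Δ 0.151).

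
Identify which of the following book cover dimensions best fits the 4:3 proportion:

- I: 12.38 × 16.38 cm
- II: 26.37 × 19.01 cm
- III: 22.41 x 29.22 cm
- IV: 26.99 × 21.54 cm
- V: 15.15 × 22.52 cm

Target 4:3 ≈ 1.333.
I: 1.323 (Δ0.010)  II: 1.387 (Δ0.054)  III: 1.304 (Δ0.029)  IV: 1.253 (Δ0.080)  V: 1.486 (Δ0.153)

I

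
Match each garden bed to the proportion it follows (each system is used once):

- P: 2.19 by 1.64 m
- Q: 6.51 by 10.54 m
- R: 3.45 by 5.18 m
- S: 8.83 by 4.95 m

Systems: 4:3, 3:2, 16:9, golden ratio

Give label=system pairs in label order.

P=4:3, Q=golden ratio, R=3:2, S=16:9

Ratios: P ≈ 1.335; Q ≈ 1.619; R ≈ 1.501; S ≈ 1.784.
Targets: 4:3 ≈ 1.333; 3:2 ≈ 1.500; 16:9 ≈ 1.778; golden ratio ≈ 1.618.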